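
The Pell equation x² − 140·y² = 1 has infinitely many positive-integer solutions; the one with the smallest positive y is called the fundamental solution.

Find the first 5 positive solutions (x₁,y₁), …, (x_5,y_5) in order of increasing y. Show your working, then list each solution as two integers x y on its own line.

71 6
10081 852
1431431 120978
203253121 17178024
28860511751 2439158430

[11; 1,4,1,22] for √140; ℓ=4 ⇒ convergent index 3
i=0: a=11 ⇒ p=11, q=1
i=1: a=1 ⇒ p=12, q=1
i=2: a=4 ⇒ p=59, q=5
i=3: a=1 ⇒ p=71, q=6
→ (71, 6).  Check: 71²=5041, 140·6²=5040, difference 1.
(x_2, y_2) = (71·71 + 140·6·6, 71·6 + 6·71) = (10081, 852)
(x_3, y_3) = (71·10081 + 140·6·852, 71·852 + 6·10081) = (1431431, 120978)
(x_4, y_4) = (71·1431431 + 140·6·120978, 71·120978 + 6·1431431) = (203253121, 17178024)
(x_5, y_5) = (71·203253121 + 140·6·17178024, 71·17178024 + 6·203253121) = (28860511751, 2439158430)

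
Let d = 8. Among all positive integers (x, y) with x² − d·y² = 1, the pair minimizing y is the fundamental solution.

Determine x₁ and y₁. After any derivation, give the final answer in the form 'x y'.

√8 = [2; 1,4, …], period ℓ=2 (even) → k=1
k=0  a_k=2  p_k/q_k = 2/1
k=1  a_k=1  p_k/q_k = 3/1
→ (3, 1).  Check: 3²=9, 8·1²=8, difference 1.

3 1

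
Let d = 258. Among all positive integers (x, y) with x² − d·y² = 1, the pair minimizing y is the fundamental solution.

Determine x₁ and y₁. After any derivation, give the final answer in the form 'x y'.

[16; 16,32] for √258; ℓ=2 ⇒ convergent index 1
step 0: (16, 1)  from 16·(1,0) + (0,1)
step 1: (257, 16)  from 16·(16,1) + (1,0)
(x₁, y₁) = (257, 16);  257² − 258·16² = 1 ✓

257 16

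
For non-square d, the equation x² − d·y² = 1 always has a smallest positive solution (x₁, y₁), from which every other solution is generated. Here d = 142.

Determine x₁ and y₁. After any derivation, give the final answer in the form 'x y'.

√142 = [11; 1,10,1,22, …], period ℓ=4 (even) → k=3
k=0  a_k=11  p_k/q_k = 11/1
…
k=2  a_k=10  p_k/q_k = 131/11
k=3  a_k=1  p_k/q_k = 143/12
fundamental: x₁=143, y₁=12  (since 20449 − 142·144 = 1)

143 12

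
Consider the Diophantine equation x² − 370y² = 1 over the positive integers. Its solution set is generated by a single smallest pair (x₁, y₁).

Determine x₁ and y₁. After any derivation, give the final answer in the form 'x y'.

213859 11118

√370 → a₀=19, period (4,4,38); ℓ=3 odd so k=5
k=0  a_k=19  p_k/q_k = 19/1
…
k=4  a_k=4  p_k/q_k = 50339/2617
k=5  a_k=4  p_k/q_k = 213859/11118
→ (213859, 11118).  Check: 213859²=45735671881, 370·11118²=45735671880, difference 1.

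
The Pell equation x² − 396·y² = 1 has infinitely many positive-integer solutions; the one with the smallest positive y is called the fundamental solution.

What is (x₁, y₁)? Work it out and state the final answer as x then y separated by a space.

199 10

√396 → a₀=19, period (1,8,1,38); ℓ=4 even so k=3
step 0: (19, 1)  from 19·(1,0) + (0,1)
…
step 2: (179, 9)  from 8·(20,1) + (19,1)
step 3: (199, 10)  from 1·(179,9) + (20,1)
→ (199, 10).  Check: 199²=39601, 396·10²=39600, difference 1.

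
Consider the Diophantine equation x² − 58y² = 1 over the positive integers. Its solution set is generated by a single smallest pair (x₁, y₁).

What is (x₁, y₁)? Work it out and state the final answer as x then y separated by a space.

19603 2574

√58 = [7; 1,1,1,1,1,1,14, …], period ℓ=7 (odd) → k=13
step 0: (7, 1)  from 7·(1,0) + (0,1)
step 1: (8, 1)  from 1·(7,1) + (1,0)
step 2: (15, 2)  from 1·(8,1) + (7,1)
step 3: (23, 3)  from 1·(15,2) + (8,1)
step 4: (38, 5)  from 1·(23,3) + (15,2)
…
step 6: (99, 13)  from 1·(61,8) + (38,5)
…
step 9: (2993, 393)  from 1·(1546,203) + (1447,190)
…
step 12: (12071, 1585)  from 1·(7532,989) + (4539,596)
step 13: (19603, 2574)  from 1·(12071,1585) + (7532,989)
fundamental: x₁=19603, y₁=2574  (since 384277609 − 58·6625476 = 1)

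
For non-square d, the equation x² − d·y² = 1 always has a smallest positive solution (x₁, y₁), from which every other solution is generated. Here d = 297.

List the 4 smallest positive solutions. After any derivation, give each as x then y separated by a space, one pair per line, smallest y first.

48599 2820
4723725601 274098360
459136680917399 26641812392460
44627167107085622401 2589530880648228720

d=297: √d = [17; 4,3,1,1,2,1,1,3,4,34] (ℓ=10, even), read p_9/q_9
k=0  a_k=17  p_k/q_k = 17/1
k=1  a_k=4  p_k/q_k = 69/4
k=2  a_k=3  p_k/q_k = 224/13
k=3  a_k=1  p_k/q_k = 293/17
…
k=7  a_k=1  p_k/q_k = 3171/184
k=8  a_k=3  p_k/q_k = 11357/659
k=9  a_k=4  p_k/q_k = 48599/2820
(x₁, y₁) = (48599, 2820);  48599² − 297·2820² = 1 ✓
(x_2, y_2) = (48599·48599 + 297·2820·2820, 48599·2820 + 2820·48599) = (4723725601, 274098360)
(x_3, y_3) = (48599·4723725601 + 297·2820·274098360, 48599·274098360 + 2820·4723725601) = (459136680917399, 26641812392460)
(x_4, y_4) = (48599·459136680917399 + 297·2820·26641812392460, 48599·26641812392460 + 2820·459136680917399) = (44627167107085622401, 2589530880648228720)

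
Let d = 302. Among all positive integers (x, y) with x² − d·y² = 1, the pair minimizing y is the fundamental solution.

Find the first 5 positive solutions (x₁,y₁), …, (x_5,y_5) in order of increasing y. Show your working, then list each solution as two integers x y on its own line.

[17; 2,1,1,1,4,…,1,2,34] for √302; ℓ=16 ⇒ convergent index 15
i=0: a=17 ⇒ p=17, q=1
…
i=3: a=1 ⇒ p=87, q=5
…
i=7: a=1 ⇒ p=2068, q=119
i=8: a=16 ⇒ p=34513, q=1986
i=9: a=1 ⇒ p=36581, q=2105
i=10: a=2 ⇒ p=107675, q=6196
i=11: a=4 ⇒ p=467281, q=26889
…
i=13: a=1 ⇒ p=1042237, q=59974
i=14: a=1 ⇒ p=1617193, q=93059
i=15: a=2 ⇒ p=4276623, q=246092
fundamental: x₁=4276623, y₁=246092  (since 18289504284129 − 302·60561272464 = 1)
n=2: (4276623,246092)∘(4276623,246092) = (4276623·4276623+302·246092·246092, 4276623·246092+246092·4276623) = (36579008568257,2104885414632)
n=3: (36579008568257,2104885414632)∘(4276623,246092) = (4276623·36579008568257+302·246092·2104885414632, 4276623·2104885414632+246092·36579008568257) = (312869258720405635599,18003602753159249380)
n=4: (312869258720405635599,18003602753159249380)∘(4276623,246092) = (4276623·312869258720405635599+302·246092·18003602753159249380, 4276623·18003602753159249380+246092·312869258720405635599) = (2676047735673238042056036097,153989243234046232237072848)
n=5: (2676047735673238042056036097,153989243234046232237072848)∘(4276623,246092) = (4276623·2676047735673238042056036097+302·246092·153989243234046232237072848, 4276623·153989243234046232237072848+246092·2676047735673238042056036097) = (22888894590955867721004902116885263,1317107878734614996094061229615228)

4276623 246092
36579008568257 2104885414632
312869258720405635599 18003602753159249380
2676047735673238042056036097 153989243234046232237072848
22888894590955867721004902116885263 1317107878734614996094061229615228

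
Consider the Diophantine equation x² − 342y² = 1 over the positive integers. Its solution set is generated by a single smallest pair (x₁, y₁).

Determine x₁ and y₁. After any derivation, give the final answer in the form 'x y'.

37 2

√342 = [18; 2,36, …], period ℓ=2 (even) → k=1
step 0: (18, 1)  from 18·(1,0) + (0,1)
step 1: (37, 2)  from 2·(18,1) + (1,0)
→ (37, 2).  Check: 37²=1369, 342·2²=1368, difference 1.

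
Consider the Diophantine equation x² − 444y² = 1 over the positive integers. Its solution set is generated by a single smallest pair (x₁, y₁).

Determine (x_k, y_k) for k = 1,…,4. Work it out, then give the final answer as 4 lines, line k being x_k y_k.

[21; 14,42] for √444; ℓ=2 ⇒ convergent index 1
step 0: (21, 1)  from 21·(1,0) + (0,1)
step 1: (295, 14)  from 14·(21,1) + (1,0)
→ (295, 14).  Check: 295²=87025, 444·14²=87024, difference 1.
k=2:  x_2 = 295·295+444·14·14 = 174049,  y_2 = 295·14+14·295 = 8260
k=3:  x_3 = 295·174049+444·14·8260 = 102688615,  y_3 = 295·8260+14·174049 = 4873386
k=4:  x_4 = 295·102688615+444·14·4873386 = 60586108801,  y_4 = 295·4873386+14·102688615 = 2875289480

295 14
174049 8260
102688615 4873386
60586108801 2875289480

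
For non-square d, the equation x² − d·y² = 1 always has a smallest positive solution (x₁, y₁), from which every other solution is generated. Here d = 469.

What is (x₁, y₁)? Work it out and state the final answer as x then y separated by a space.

137215 6336

√469 → a₀=21, period (1,1,1,10,6,10,1,1,1,42); ℓ=10 even so k=9
step 0: (21, 1)  from 21·(1,0) + (0,1)
…
step 3: (65, 3)  from 1·(43,2) + (22,1)
step 4: (693, 32)  from 10·(65,3) + (43,2)
step 5: (4223, 195)  from 6·(693,32) + (65,3)
…
step 8: (90069, 4159)  from 1·(47146,2177) + (42923,1982)
step 9: (137215, 6336)  from 1·(90069,4159) + (47146,2177)
→ (137215, 6336).  Check: 137215²=18827956225, 469·6336²=18827956224, difference 1.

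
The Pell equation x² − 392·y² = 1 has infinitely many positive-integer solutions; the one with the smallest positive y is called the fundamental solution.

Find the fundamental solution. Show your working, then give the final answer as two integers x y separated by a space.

99 5

[19; 1,3,1,38] for √392; ℓ=4 ⇒ convergent index 3
step 0: (19, 1)  from 19·(1,0) + (0,1)
…
step 2: (79, 4)  from 3·(20,1) + (19,1)
step 3: (99, 5)  from 1·(79,4) + (20,1)
fundamental: x₁=99, y₁=5  (since 9801 − 392·25 = 1)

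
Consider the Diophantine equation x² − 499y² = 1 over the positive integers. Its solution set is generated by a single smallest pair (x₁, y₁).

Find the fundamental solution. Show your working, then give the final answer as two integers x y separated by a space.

√499 → a₀=22, period (2,1,21,1,2,44); ℓ=6 even so k=5
i=0: a=22 ⇒ p=22, q=1
i=1: a=2 ⇒ p=45, q=2
i=2: a=1 ⇒ p=67, q=3
i=3: a=21 ⇒ p=1452, q=65
i=4: a=1 ⇒ p=1519, q=68
i=5: a=2 ⇒ p=4490, q=201
(x₁, y₁) = (4490, 201);  4490² − 499·201² = 1 ✓

4490 201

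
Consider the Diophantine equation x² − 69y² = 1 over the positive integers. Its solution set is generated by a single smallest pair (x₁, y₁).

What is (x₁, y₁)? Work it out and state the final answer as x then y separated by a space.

7775 936

√69 = [8; 3,3,1,4,1,3,3,16, …], period ℓ=8 (even) → k=7
k=0  a_k=8  p_k/q_k = 8/1
k=1  a_k=3  p_k/q_k = 25/3
k=2  a_k=3  p_k/q_k = 83/10
k=3  a_k=1  p_k/q_k = 108/13
k=4  a_k=4  p_k/q_k = 515/62
…
k=6  a_k=3  p_k/q_k = 2384/287
k=7  a_k=3  p_k/q_k = 7775/936
fundamental: x₁=7775, y₁=936  (since 60450625 − 69·876096 = 1)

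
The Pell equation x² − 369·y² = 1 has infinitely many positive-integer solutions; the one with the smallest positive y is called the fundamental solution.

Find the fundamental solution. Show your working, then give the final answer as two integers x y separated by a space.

8396801 437120

[19; 4,1,3,2,7,4,7,2,3,1,4,38] for √369; ℓ=12 ⇒ convergent index 11
step 0: (19, 1)  from 19·(1,0) + (0,1)
step 1: (77, 4)  from 4·(19,1) + (1,0)
step 2: (96, 5)  from 1·(77,4) + (19,1)
step 3: (365, 19)  from 3·(96,5) + (77,4)
step 4: (826, 43)  from 2·(365,19) + (96,5)
step 5: (6147, 320)  from 7·(826,43) + (365,19)
step 6: (25414, 1323)  from 4·(6147,320) + (826,43)
step 7: (184045, 9581)  from 7·(25414,1323) + (6147,320)
step 8: (393504, 20485)  from 2·(184045,9581) + (25414,1323)
step 9: (1364557, 71036)  from 3·(393504,20485) + (184045,9581)
step 10: (1758061, 91521)  from 1·(1364557,71036) + (393504,20485)
step 11: (8396801, 437120)  from 4·(1758061,91521) + (1364557,71036)
fundamental: x₁=8396801, y₁=437120  (since 70506267033601 − 369·191073894400 = 1)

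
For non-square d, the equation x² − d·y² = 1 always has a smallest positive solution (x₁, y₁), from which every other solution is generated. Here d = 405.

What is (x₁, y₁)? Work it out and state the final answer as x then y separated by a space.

√405 = [20; 8,40, …], period ℓ=2 (even) → k=1
step 0: (20, 1)  from 20·(1,0) + (0,1)
step 1: (161, 8)  from 8·(20,1) + (1,0)
→ (161, 8).  Check: 161²=25921, 405·8²=25920, difference 1.

161 8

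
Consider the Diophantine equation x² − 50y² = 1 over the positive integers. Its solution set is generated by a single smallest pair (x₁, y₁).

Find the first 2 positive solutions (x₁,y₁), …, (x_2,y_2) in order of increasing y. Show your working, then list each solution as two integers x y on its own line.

[7; 14] for √50; ℓ=1 ⇒ convergent index 1
a_0=7:  p_0=7·1+0=7,  q_0=7·0+1=1
a_1=14:  p_1=14·7+1=99,  q_1=14·1+0=14
→ (99, 14).  Check: 99²=9801, 50·14²=9800, difference 1.
(99+14√50)^2 = 19601 + 2772√50

99 14
19601 2772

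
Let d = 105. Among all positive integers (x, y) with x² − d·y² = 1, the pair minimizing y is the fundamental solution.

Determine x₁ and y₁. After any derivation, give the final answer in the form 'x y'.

d=105: √d = [10; 4,20] (ℓ=2, even), read p_1/q_1
step 0: (10, 1)  from 10·(1,0) + (0,1)
step 1: (41, 4)  from 4·(10,1) + (1,0)
(x₁, y₁) = (41, 4);  41² − 105·4² = 1 ✓

41 4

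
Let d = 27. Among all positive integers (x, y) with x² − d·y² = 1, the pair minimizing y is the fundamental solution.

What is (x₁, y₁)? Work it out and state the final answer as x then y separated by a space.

√27 → a₀=5, period (5,10); ℓ=2 even so k=1
step 0: (5, 1)  from 5·(1,0) + (0,1)
step 1: (26, 5)  from 5·(5,1) + (1,0)
→ (26, 5).  Check: 26²=676, 27·5²=675, difference 1.

26 5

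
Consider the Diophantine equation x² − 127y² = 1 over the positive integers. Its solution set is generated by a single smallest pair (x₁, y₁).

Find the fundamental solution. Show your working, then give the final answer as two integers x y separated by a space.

√127 = [11; 3,1,2,2,7,11,7,2,2,1,3,22, …], period ℓ=12 (even) → k=11
k=0  a_k=11  p_k/q_k = 11/1
k=1  a_k=3  p_k/q_k = 34/3
k=2  a_k=1  p_k/q_k = 45/4
k=3  a_k=2  p_k/q_k = 124/11
k=4  a_k=2  p_k/q_k = 293/26
k=5  a_k=7  p_k/q_k = 2175/193
k=6  a_k=11  p_k/q_k = 24218/2149
k=7  a_k=7  p_k/q_k = 171701/15236
k=8  a_k=2  p_k/q_k = 367620/32621
k=9  a_k=2  p_k/q_k = 906941/80478
k=10  a_k=1  p_k/q_k = 1274561/113099
k=11  a_k=3  p_k/q_k = 4730624/419775
→ (4730624, 419775).  Check: 4730624²=22378803429376, 127·419775²=22378803429375, difference 1.

4730624 419775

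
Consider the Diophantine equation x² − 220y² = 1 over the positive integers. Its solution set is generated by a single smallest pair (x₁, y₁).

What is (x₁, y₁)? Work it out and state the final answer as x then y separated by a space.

d=220: √d = [14; 1,4,1,28] (ℓ=4, even), read p_3/q_3
step 0: (14, 1)  from 14·(1,0) + (0,1)
step 1: (15, 1)  from 1·(14,1) + (1,0)
step 2: (74, 5)  from 4·(15,1) + (14,1)
step 3: (89, 6)  from 1·(74,5) + (15,1)
fundamental: x₁=89, y₁=6  (since 7921 − 220·36 = 1)

89 6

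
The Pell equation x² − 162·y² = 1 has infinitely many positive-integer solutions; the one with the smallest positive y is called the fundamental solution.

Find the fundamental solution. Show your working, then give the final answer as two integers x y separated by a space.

d=162: √d = [12; 1,2,1,2,12,2,1,2,1,24] (ℓ=10, even), read p_9/q_9
step 0: (12, 1)  from 12·(1,0) + (0,1)
step 1: (13, 1)  from 1·(12,1) + (1,0)
step 2: (38, 3)  from 2·(13,1) + (12,1)
…
step 7: (5333, 419)  from 1·(3602,283) + (1731,136)
step 8: (14268, 1121)  from 2·(5333,419) + (3602,283)
step 9: (19601, 1540)  from 1·(14268,1121) + (5333,419)
fundamental: x₁=19601, y₁=1540  (since 384199201 − 162·2371600 = 1)

19601 1540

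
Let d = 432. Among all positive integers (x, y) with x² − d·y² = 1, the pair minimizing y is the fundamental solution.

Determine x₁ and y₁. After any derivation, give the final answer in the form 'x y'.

1351 65

[20; 1,3,1,1,1,3,1,40] for √432; ℓ=8 ⇒ convergent index 7
a_0=20:  p_0=20·1+0=20,  q_0=20·0+1=1
a_1=1:  p_1=1·20+1=21,  q_1=1·1+0=1
a_2=3:  p_2=3·21+20=83,  q_2=3·1+1=4
…
a_4=1:  p_4=1·104+83=187,  q_4=1·5+4=9
a_5=1:  p_5=1·187+104=291,  q_5=1·9+5=14
a_6=3:  p_6=3·291+187=1060,  q_6=3·14+9=51
a_7=1:  p_7=1·1060+291=1351,  q_7=1·51+14=65
→ (1351, 65).  Check: 1351²=1825201, 432·65²=1825200, difference 1.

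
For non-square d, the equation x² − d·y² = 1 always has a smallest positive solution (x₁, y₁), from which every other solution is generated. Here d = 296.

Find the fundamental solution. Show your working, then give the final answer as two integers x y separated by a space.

d=296: √d = [17; 4,1,7,1,4,34] (ℓ=6, even), read p_5/q_5
i=0: a=17 ⇒ p=17, q=1
…
i=3: a=7 ⇒ p=671, q=39
i=4: a=1 ⇒ p=757, q=44
i=5: a=4 ⇒ p=3699, q=215
fundamental: x₁=3699, y₁=215  (since 13682601 − 296·46225 = 1)

3699 215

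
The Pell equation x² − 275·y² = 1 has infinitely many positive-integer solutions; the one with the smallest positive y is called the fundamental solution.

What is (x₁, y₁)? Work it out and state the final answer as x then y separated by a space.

√275 = [16; 1,1,2,1,1,32, …], period ℓ=6 (even) → k=5
k=0  a_k=16  p_k/q_k = 16/1
k=1  a_k=1  p_k/q_k = 17/1
k=2  a_k=1  p_k/q_k = 33/2
…
k=4  a_k=1  p_k/q_k = 116/7
k=5  a_k=1  p_k/q_k = 199/12
(x₁, y₁) = (199, 12);  199² − 275·12² = 1 ✓

199 12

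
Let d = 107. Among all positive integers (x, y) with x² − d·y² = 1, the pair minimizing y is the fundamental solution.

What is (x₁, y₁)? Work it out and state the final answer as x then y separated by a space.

[10; 2,1,9,1,2,20] for √107; ℓ=6 ⇒ convergent index 5
a_0=10:  p_0=10·1+0=10,  q_0=10·0+1=1
a_1=2:  p_1=2·10+1=21,  q_1=2·1+0=2
a_2=1:  p_2=1·21+10=31,  q_2=1·2+1=3
a_3=9:  p_3=9·31+21=300,  q_3=9·3+2=29
a_4=1:  p_4=1·300+31=331,  q_4=1·29+3=32
a_5=2:  p_5=2·331+300=962,  q_5=2·32+29=93
fundamental: x₁=962, y₁=93  (since 925444 − 107·8649 = 1)

962 93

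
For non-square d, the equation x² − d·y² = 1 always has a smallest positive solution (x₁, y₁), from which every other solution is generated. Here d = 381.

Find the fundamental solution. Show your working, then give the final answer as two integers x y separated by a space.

√381 → a₀=19, period (1,1,12,1,1,38); ℓ=6 even so k=5
a_0=19:  p_0=19·1+0=19,  q_0=19·0+1=1
…
a_4=1:  p_4=1·488+39=527,  q_4=1·25+2=27
a_5=1:  p_5=1·527+488=1015,  q_5=1·27+25=52
→ (1015, 52).  Check: 1015²=1030225, 381·52²=1030224, difference 1.

1015 52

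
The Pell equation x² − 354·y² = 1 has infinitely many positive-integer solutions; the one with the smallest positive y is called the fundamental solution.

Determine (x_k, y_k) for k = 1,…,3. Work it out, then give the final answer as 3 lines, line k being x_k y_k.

258065 13716
133195088449 7079239080
68745981000924305 3653807666346684

d=354: √d = [18; 1,4,2,2,18,2,2,4,1,36] (ℓ=10, even), read p_9/q_9
step 0: (18, 1)  from 18·(1,0) + (0,1)
step 1: (19, 1)  from 1·(18,1) + (1,0)
step 2: (94, 5)  from 4·(19,1) + (18,1)
step 3: (207, 11)  from 2·(94,5) + (19,1)
step 4: (508, 27)  from 2·(207,11) + (94,5)
step 5: (9351, 497)  from 18·(508,27) + (207,11)
step 6: (19210, 1021)  from 2·(9351,497) + (508,27)
step 7: (47771, 2539)  from 2·(19210,1021) + (9351,497)
step 8: (210294, 11177)  from 4·(47771,2539) + (19210,1021)
step 9: (258065, 13716)  from 1·(210294,11177) + (47771,2539)
fundamental: x₁=258065, y₁=13716  (since 66597544225 − 354·188128656 = 1)
n=2: (258065,13716)∘(258065,13716) = (258065·258065+354·13716·13716, 258065·13716+13716·258065) = (133195088449,7079239080)
n=3: (133195088449,7079239080)∘(258065,13716) = (258065·133195088449+354·13716·7079239080, 258065·7079239080+13716·133195088449) = (68745981000924305,3653807666346684)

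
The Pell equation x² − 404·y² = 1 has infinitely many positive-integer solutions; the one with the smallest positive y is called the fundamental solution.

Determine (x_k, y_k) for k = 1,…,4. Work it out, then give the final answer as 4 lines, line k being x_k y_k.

√404 → a₀=20, period (10,40); ℓ=2 even so k=1
step 0: (20, 1)  from 20·(1,0) + (0,1)
step 1: (201, 10)  from 10·(20,1) + (1,0)
→ (201, 10).  Check: 201²=40401, 404·10²=40400, difference 1.
k=2:  x_2 = 201·201+404·10·10 = 80801,  y_2 = 201·10+10·201 = 4020
k=3:  x_3 = 201·80801+404·10·4020 = 32481801,  y_3 = 201·4020+10·80801 = 1616030
k=4:  x_4 = 201·32481801+404·10·1616030 = 13057603201,  y_4 = 201·1616030+10·32481801 = 649640040

201 10
80801 4020
32481801 1616030
13057603201 649640040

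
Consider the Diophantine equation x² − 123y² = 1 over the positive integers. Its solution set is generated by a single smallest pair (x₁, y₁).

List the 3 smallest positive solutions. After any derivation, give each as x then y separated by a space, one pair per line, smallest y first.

122 11
29767 2684
7263026 654885

[11; 11,22] for √123; ℓ=2 ⇒ convergent index 1
i=0: a=11 ⇒ p=11, q=1
i=1: a=11 ⇒ p=122, q=11
fundamental: x₁=122, y₁=11  (since 14884 − 123·121 = 1)
k=2:  x_2 = 122·122+123·11·11 = 29767,  y_2 = 122·11+11·122 = 2684
k=3:  x_3 = 122·29767+123·11·2684 = 7263026,  y_3 = 122·2684+11·29767 = 654885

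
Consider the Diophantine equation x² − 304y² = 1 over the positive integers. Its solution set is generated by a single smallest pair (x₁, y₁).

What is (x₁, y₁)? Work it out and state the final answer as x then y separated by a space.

√304 = [17; 2,3,2,1,1,1,1,1,2,3,2,34, …], period ℓ=12 (even) → k=11
step 0: (17, 1)  from 17·(1,0) + (0,1)
…
step 2: (122, 7)  from 3·(35,2) + (17,1)
…
step 4: (401, 23)  from 1·(279,16) + (122,7)
…
step 7: (1761, 101)  from 1·(1081,62) + (680,39)
…
step 10: (25177, 1444)  from 3·(7445,427) + (2842,163)
step 11: (57799, 3315)  from 2·(25177,1444) + (7445,427)
→ (57799, 3315).  Check: 57799²=3340724401, 304·3315²=3340724400, difference 1.

57799 3315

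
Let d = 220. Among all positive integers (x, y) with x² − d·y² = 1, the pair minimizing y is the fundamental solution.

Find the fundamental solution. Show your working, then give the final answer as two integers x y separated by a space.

√220 = [14; 1,4,1,28, …], period ℓ=4 (even) → k=3
a_0=14:  p_0=14·1+0=14,  q_0=14·0+1=1
a_1=1:  p_1=1·14+1=15,  q_1=1·1+0=1
a_2=4:  p_2=4·15+14=74,  q_2=4·1+1=5
a_3=1:  p_3=1·74+15=89,  q_3=1·5+1=6
fundamental: x₁=89, y₁=6  (since 7921 − 220·36 = 1)

89 6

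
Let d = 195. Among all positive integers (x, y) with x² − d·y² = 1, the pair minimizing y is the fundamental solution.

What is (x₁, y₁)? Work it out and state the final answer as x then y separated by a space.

14 1

√195 → a₀=13, period (1,26); ℓ=2 even so k=1
step 0: (13, 1)  from 13·(1,0) + (0,1)
step 1: (14, 1)  from 1·(13,1) + (1,0)
(x₁, y₁) = (14, 1);  14² − 195·1² = 1 ✓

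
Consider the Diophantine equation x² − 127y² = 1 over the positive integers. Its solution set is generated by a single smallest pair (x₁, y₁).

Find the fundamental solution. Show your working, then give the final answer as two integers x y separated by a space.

4730624 419775

d=127: √d = [11; 3,1,2,2,7,11,7,2,2,1,3,22] (ℓ=12, even), read p_11/q_11
i=0: a=11 ⇒ p=11, q=1
…
i=2: a=1 ⇒ p=45, q=4
…
i=4: a=2 ⇒ p=293, q=26
…
i=6: a=11 ⇒ p=24218, q=2149
i=7: a=7 ⇒ p=171701, q=15236
…
i=9: a=2 ⇒ p=906941, q=80478
i=10: a=1 ⇒ p=1274561, q=113099
i=11: a=3 ⇒ p=4730624, q=419775
→ (4730624, 419775).  Check: 4730624²=22378803429376, 127·419775²=22378803429375, difference 1.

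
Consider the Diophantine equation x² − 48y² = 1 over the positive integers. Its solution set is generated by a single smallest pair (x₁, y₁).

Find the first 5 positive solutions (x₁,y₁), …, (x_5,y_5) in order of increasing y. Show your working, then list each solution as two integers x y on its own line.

7 1
97 14
1351 195
18817 2716
262087 37829

√48 → a₀=6, period (1,12); ℓ=2 even so k=1
k=0  a_k=6  p_k/q_k = 6/1
k=1  a_k=1  p_k/q_k = 7/1
fundamental: x₁=7, y₁=1  (since 49 − 48·1 = 1)
(x_2, y_2) = (7·7 + 48·1·1, 7·1 + 1·7) = (97, 14)
(x_3, y_3) = (7·97 + 48·1·14, 7·14 + 1·97) = (1351, 195)
(x_4, y_4) = (7·1351 + 48·1·195, 7·195 + 1·1351) = (18817, 2716)
(x_5, y_5) = (7·18817 + 48·1·2716, 7·2716 + 1·18817) = (262087, 37829)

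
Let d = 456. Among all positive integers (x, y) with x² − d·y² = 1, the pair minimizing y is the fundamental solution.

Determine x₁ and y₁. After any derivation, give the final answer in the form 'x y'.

1025 48

√456 = [21; 2,1,4,1,2,42, …], period ℓ=6 (even) → k=5
i=0: a=21 ⇒ p=21, q=1
i=1: a=2 ⇒ p=43, q=2
i=2: a=1 ⇒ p=64, q=3
…
i=4: a=1 ⇒ p=363, q=17
i=5: a=2 ⇒ p=1025, q=48
→ (1025, 48).  Check: 1025²=1050625, 456·48²=1050624, difference 1.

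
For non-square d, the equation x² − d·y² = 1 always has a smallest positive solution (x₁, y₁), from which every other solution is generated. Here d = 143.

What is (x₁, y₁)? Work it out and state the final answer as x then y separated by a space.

12 1

[11; 1,22] for √143; ℓ=2 ⇒ convergent index 1
a_0=11:  p_0=11·1+0=11,  q_0=11·0+1=1
a_1=1:  p_1=1·11+1=12,  q_1=1·1+0=1
(x₁, y₁) = (12, 1);  12² − 143·1² = 1 ✓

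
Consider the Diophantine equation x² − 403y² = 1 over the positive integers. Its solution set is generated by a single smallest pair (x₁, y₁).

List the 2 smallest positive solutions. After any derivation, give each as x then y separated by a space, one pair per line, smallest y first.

[20; 13,2,1,3,1,3,1,2,13,40] for √403; ℓ=10 ⇒ convergent index 9
k=0  a_k=20  p_k/q_k = 20/1
…
k=7  a_k=1  p_k/q_k = 17967/895
k=8  a_k=2  p_k/q_k = 50147/2498
k=9  a_k=13  p_k/q_k = 669878/33369
fundamental: x₁=669878, y₁=33369  (since 448736534884 − 403·1113490161 = 1)
(669878+33369√403)^2 = 897473069767 + 44706317964√403

669878 33369
897473069767 44706317964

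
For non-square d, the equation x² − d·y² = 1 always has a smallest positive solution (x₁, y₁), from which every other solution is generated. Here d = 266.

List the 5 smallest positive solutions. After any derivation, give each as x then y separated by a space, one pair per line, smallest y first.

d=266: √d = [16; 3,4,3,32] (ℓ=4, even), read p_3/q_3
a_0=16:  p_0=16·1+0=16,  q_0=16·0+1=1
a_1=3:  p_1=3·16+1=49,  q_1=3·1+0=3
a_2=4:  p_2=4·49+16=212,  q_2=4·3+1=13
a_3=3:  p_3=3·212+49=685,  q_3=3·13+3=42
→ (685, 42).  Check: 685²=469225, 266·42²=469224, difference 1.
n=2: (685,42)∘(685,42) = (685·685+266·42·42, 685·42+42·685) = (938449,57540)
n=3: (938449,57540)∘(685,42) = (685·938449+266·42·57540, 685·57540+42·938449) = (1285674445,78829758)
n=4: (1285674445,78829758)∘(685,42) = (685·1285674445+266·42·78829758, 685·78829758+42·1285674445) = (1761373051201,107996710920)
n=5: (1761373051201,107996710920)∘(685,42) = (685·1761373051201+266·42·107996710920, 685·107996710920+42·1761373051201) = (2413079794470925,147955415130642)

685 42
938449 57540
1285674445 78829758
1761373051201 107996710920
2413079794470925 147955415130642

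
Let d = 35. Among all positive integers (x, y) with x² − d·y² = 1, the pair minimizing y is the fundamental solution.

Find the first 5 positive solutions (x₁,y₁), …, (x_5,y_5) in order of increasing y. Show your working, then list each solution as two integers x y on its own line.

√35 → a₀=5, period (1,10); ℓ=2 even so k=1
a_0=5:  p_0=5·1+0=5,  q_0=5·0+1=1
a_1=1:  p_1=1·5+1=6,  q_1=1·1+0=1
→ (6, 1).  Check: 6²=36, 35·1²=35, difference 1.
(x_2, y_2) = (6·6 + 35·1·1, 6·1 + 1·6) = (71, 12)
(x_3, y_3) = (6·71 + 35·1·12, 6·12 + 1·71) = (846, 143)
(x_4, y_4) = (6·846 + 35·1·143, 6·143 + 1·846) = (10081, 1704)
(x_5, y_5) = (6·10081 + 35·1·1704, 6·1704 + 1·10081) = (120126, 20305)

6 1
71 12
846 143
10081 1704
120126 20305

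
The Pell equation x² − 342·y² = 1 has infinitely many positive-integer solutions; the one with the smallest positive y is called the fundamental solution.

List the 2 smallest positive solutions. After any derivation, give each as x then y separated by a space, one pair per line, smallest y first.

37 2
2737 148

√342 = [18; 2,36, …], period ℓ=2 (even) → k=1
step 0: (18, 1)  from 18·(1,0) + (0,1)
step 1: (37, 2)  from 2·(18,1) + (1,0)
(x₁, y₁) = (37, 2);  37² − 342·2² = 1 ✓
n=2: (37,2)∘(37,2) = (37·37+342·2·2, 37·2+2·37) = (2737,148)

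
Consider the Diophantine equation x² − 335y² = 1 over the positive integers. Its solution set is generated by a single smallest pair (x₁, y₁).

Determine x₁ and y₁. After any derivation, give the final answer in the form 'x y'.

604 33

√335 → a₀=18, period (3,3,3,36); ℓ=4 even so k=3
step 0: (18, 1)  from 18·(1,0) + (0,1)
…
step 2: (183, 10)  from 3·(55,3) + (18,1)
step 3: (604, 33)  from 3·(183,10) + (55,3)
(x₁, y₁) = (604, 33);  604² − 335·33² = 1 ✓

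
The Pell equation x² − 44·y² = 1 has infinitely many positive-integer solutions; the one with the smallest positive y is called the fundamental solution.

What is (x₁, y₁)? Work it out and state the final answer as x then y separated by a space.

199 30

d=44: √d = [6; 1,1,1,2,1,1,1,12] (ℓ=8, even), read p_7/q_7
step 0: (6, 1)  from 6·(1,0) + (0,1)
step 1: (7, 1)  from 1·(6,1) + (1,0)
…
step 4: (53, 8)  from 2·(20,3) + (13,2)
step 5: (73, 11)  from 1·(53,8) + (20,3)
step 6: (126, 19)  from 1·(73,11) + (53,8)
step 7: (199, 30)  from 1·(126,19) + (73,11)
fundamental: x₁=199, y₁=30  (since 39601 − 44·900 = 1)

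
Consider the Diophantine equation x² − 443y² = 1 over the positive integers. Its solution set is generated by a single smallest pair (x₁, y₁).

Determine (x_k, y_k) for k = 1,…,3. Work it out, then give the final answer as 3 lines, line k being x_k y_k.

442 21
390727 18564
345402226 16410555

√443 = [21; 21,42, …], period ℓ=2 (even) → k=1
a_0=21:  p_0=21·1+0=21,  q_0=21·0+1=1
a_1=21:  p_1=21·21+1=442,  q_1=21·1+0=21
fundamental: x₁=442, y₁=21  (since 195364 − 443·441 = 1)
n=2: (442,21)∘(442,21) = (442·442+443·21·21, 442·21+21·442) = (390727,18564)
n=3: (390727,18564)∘(442,21) = (442·390727+443·21·18564, 442·18564+21·390727) = (345402226,16410555)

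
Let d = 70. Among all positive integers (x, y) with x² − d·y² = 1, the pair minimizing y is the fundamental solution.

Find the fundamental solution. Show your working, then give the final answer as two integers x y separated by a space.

√70 → a₀=8, period (2,1,2,1,2,16); ℓ=6 even so k=5
i=0: a=8 ⇒ p=8, q=1
…
i=4: a=1 ⇒ p=92, q=11
i=5: a=2 ⇒ p=251, q=30
→ (251, 30).  Check: 251²=63001, 70·30²=63000, difference 1.

251 30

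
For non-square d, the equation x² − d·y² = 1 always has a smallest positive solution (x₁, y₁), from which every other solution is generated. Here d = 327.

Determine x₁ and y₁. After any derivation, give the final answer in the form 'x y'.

217 12

[18; 12,36] for √327; ℓ=2 ⇒ convergent index 1
k=0  a_k=18  p_k/q_k = 18/1
k=1  a_k=12  p_k/q_k = 217/12
(x₁, y₁) = (217, 12);  217² − 327·12² = 1 ✓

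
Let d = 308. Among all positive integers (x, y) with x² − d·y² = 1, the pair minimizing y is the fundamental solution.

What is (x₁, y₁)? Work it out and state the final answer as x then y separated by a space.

d=308: √d = [17; 1,1,4,1,1,34] (ℓ=6, even), read p_5/q_5
i=0: a=17 ⇒ p=17, q=1
i=1: a=1 ⇒ p=18, q=1
i=2: a=1 ⇒ p=35, q=2
…
i=4: a=1 ⇒ p=193, q=11
i=5: a=1 ⇒ p=351, q=20
fundamental: x₁=351, y₁=20  (since 123201 − 308·400 = 1)

351 20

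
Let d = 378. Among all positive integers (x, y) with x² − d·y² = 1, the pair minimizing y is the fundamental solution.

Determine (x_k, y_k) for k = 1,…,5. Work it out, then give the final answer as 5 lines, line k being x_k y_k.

8749 450
153090001 7874100
2678768828749 137781001350
46873096812360001 2410891953748200
820185445343906468749 42185787268905002250

[19; 2,3,1,4,1,3,2,38] for √378; ℓ=8 ⇒ convergent index 7
k=0  a_k=19  p_k/q_k = 19/1
…
k=2  a_k=3  p_k/q_k = 136/7
…
k=6  a_k=3  p_k/q_k = 3869/199
k=7  a_k=2  p_k/q_k = 8749/450
(x₁, y₁) = (8749, 450);  8749² − 378·450² = 1 ✓
k=2:  x_2 = 8749·8749+378·450·450 = 153090001,  y_2 = 8749·450+450·8749 = 7874100
k=3:  x_3 = 8749·153090001+378·450·7874100 = 2678768828749,  y_3 = 8749·7874100+450·153090001 = 137781001350
k=4:  x_4 = 8749·2678768828749+378·450·137781001350 = 46873096812360001,  y_4 = 8749·137781001350+450·2678768828749 = 2410891953748200
k=5:  x_5 = 8749·46873096812360001+378·450·2410891953748200 = 820185445343906468749,  y_5 = 8749·2410891953748200+450·46873096812360001 = 42185787268905002250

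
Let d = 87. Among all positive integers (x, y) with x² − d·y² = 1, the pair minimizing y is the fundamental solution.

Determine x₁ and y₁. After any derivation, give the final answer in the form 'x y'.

d=87: √d = [9; 3,18] (ℓ=2, even), read p_1/q_1
step 0: (9, 1)  from 9·(1,0) + (0,1)
step 1: (28, 3)  from 3·(9,1) + (1,0)
fundamental: x₁=28, y₁=3  (since 784 − 87·9 = 1)

28 3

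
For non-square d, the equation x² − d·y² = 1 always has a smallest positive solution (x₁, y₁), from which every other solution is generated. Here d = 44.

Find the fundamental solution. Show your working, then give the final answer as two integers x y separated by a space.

199 30

√44 = [6; 1,1,1,2,1,1,1,12, …], period ℓ=8 (even) → k=7
i=0: a=6 ⇒ p=6, q=1
…
i=2: a=1 ⇒ p=13, q=2
…
i=4: a=2 ⇒ p=53, q=8
…
i=6: a=1 ⇒ p=126, q=19
i=7: a=1 ⇒ p=199, q=30
fundamental: x₁=199, y₁=30  (since 39601 − 44·900 = 1)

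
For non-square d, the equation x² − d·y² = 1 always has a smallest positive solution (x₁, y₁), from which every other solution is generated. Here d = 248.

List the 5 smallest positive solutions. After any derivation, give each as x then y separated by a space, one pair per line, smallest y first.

63 4
7937 504
999999 63500
125991937 8000496
15873984063 1007998996

√248 → a₀=15, period (1,2,1,30); ℓ=4 even so k=3
a_0=15:  p_0=15·1+0=15,  q_0=15·0+1=1
a_1=1:  p_1=1·15+1=16,  q_1=1·1+0=1
a_2=2:  p_2=2·16+15=47,  q_2=2·1+1=3
a_3=1:  p_3=1·47+16=63,  q_3=1·3+1=4
fundamental: x₁=63, y₁=4  (since 3969 − 248·16 = 1)
k=2:  x_2 = 63·63+248·4·4 = 7937,  y_2 = 63·4+4·63 = 504
k=3:  x_3 = 63·7937+248·4·504 = 999999,  y_3 = 63·504+4·7937 = 63500
k=4:  x_4 = 63·999999+248·4·63500 = 125991937,  y_4 = 63·63500+4·999999 = 8000496
k=5:  x_5 = 63·125991937+248·4·8000496 = 15873984063,  y_5 = 63·8000496+4·125991937 = 1007998996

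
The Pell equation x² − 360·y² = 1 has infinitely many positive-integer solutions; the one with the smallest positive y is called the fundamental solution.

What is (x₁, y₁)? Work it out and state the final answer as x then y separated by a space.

19 1

d=360: √d = [18; 1,36] (ℓ=2, even), read p_1/q_1
step 0: (18, 1)  from 18·(1,0) + (0,1)
step 1: (19, 1)  from 1·(18,1) + (1,0)
→ (19, 1).  Check: 19²=361, 360·1²=360, difference 1.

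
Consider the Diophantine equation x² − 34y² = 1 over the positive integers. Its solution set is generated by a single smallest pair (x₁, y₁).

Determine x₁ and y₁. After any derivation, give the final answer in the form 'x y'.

√34 → a₀=5, period (1,4,1,10); ℓ=4 even so k=3
step 0: (5, 1)  from 5·(1,0) + (0,1)
…
step 2: (29, 5)  from 4·(6,1) + (5,1)
step 3: (35, 6)  from 1·(29,5) + (6,1)
→ (35, 6).  Check: 35²=1225, 34·6²=1224, difference 1.

35 6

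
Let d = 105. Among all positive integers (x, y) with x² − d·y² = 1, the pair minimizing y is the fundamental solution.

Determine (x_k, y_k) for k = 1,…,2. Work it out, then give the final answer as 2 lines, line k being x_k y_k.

√105 = [10; 4,20, …], period ℓ=2 (even) → k=1
i=0: a=10 ⇒ p=10, q=1
i=1: a=4 ⇒ p=41, q=4
(x₁, y₁) = (41, 4);  41² − 105·4² = 1 ✓
k=2:  x_2 = 41·41+105·4·4 = 3361,  y_2 = 41·4+4·41 = 328

41 4
3361 328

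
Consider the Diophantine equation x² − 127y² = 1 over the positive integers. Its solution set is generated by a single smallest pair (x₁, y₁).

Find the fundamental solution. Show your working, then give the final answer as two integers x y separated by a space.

4730624 419775

√127 = [11; 3,1,2,2,7,11,7,2,2,1,3,22, …], period ℓ=12 (even) → k=11
k=0  a_k=11  p_k/q_k = 11/1
k=1  a_k=3  p_k/q_k = 34/3
…
k=7  a_k=7  p_k/q_k = 171701/15236
…
k=10  a_k=1  p_k/q_k = 1274561/113099
k=11  a_k=3  p_k/q_k = 4730624/419775
→ (4730624, 419775).  Check: 4730624²=22378803429376, 127·419775²=22378803429375, difference 1.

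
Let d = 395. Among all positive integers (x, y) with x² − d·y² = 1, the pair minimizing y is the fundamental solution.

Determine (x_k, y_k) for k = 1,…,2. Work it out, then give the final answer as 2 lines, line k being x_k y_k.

√395 → a₀=19, period (1,6,1,38); ℓ=4 even so k=3
step 0: (19, 1)  from 19·(1,0) + (0,1)
step 1: (20, 1)  from 1·(19,1) + (1,0)
step 2: (139, 7)  from 6·(20,1) + (19,1)
step 3: (159, 8)  from 1·(139,7) + (20,1)
→ (159, 8).  Check: 159²=25281, 395·8²=25280, difference 1.
k=2:  x_2 = 159·159+395·8·8 = 50561,  y_2 = 159·8+8·159 = 2544

159 8
50561 2544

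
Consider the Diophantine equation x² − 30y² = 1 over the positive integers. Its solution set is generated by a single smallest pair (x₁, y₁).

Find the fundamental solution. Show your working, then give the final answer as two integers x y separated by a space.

11 2

√30 → a₀=5, period (2,10); ℓ=2 even so k=1
i=0: a=5 ⇒ p=5, q=1
i=1: a=2 ⇒ p=11, q=2
→ (11, 2).  Check: 11²=121, 30·2²=120, difference 1.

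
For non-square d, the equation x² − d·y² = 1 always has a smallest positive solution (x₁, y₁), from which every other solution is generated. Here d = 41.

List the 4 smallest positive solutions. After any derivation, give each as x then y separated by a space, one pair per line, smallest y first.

2049 320
8396801 1311360
34410088449 5373952960
141012534067201 22022457918720

√41 → a₀=6, period (2,2,12); ℓ=3 odd so k=5
a_0=6:  p_0=6·1+0=6,  q_0=6·0+1=1
…
a_3=12:  p_3=12·32+13=397,  q_3=12·5+2=62
a_4=2:  p_4=2·397+32=826,  q_4=2·62+5=129
a_5=2:  p_5=2·826+397=2049,  q_5=2·129+62=320
fundamental: x₁=2049, y₁=320  (since 4198401 − 41·102400 = 1)
(x_2, y_2) = (2049·2049 + 41·320·320, 2049·320 + 320·2049) = (8396801, 1311360)
(x_3, y_3) = (2049·8396801 + 41·320·1311360, 2049·1311360 + 320·8396801) = (34410088449, 5373952960)
(x_4, y_4) = (2049·34410088449 + 41·320·5373952960, 2049·5373952960 + 320·34410088449) = (141012534067201, 22022457918720)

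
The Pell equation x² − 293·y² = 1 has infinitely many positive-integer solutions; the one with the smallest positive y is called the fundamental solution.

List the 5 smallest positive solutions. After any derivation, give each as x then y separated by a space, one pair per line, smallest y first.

√293 = [17; 8,1,1,8,34, …], period ℓ=5 (odd) → k=9
k=0  a_k=17  p_k/q_k = 17/1
…
k=3  a_k=1  p_k/q_k = 291/17
k=4  a_k=8  p_k/q_k = 2482/145
…
k=8  a_k=1  p_k/q_k = 1444507/84389
k=9  a_k=8  p_k/q_k = 12320649/719780
fundamental: x₁=12320649, y₁=719780  (since 151798391781201 − 293·518083248400 = 1)
n=2: (12320649,719780)∘(12320649,719780) = (12320649·12320649+293·719780·719780, 12320649·719780+719780·12320649) = (303596783562401,17736313474440)
n=3: (303596783562401,17736313474440)∘(12320649,719780) = (12320649·303596783562401+293·719780·17736313474440, 12320649·17736313474440+719780·303596783562401) = (7481018815602612315849,437045785745090703340)
n=4: (7481018815602612315849,437045785745090703340)∘(12320649,719780) = (12320649·7481018815602612315849+293·719780·437045785745090703340, 12320649·437045785745090703340+719780·7481018815602612315849) = (184342013978870716056521769601,10769375446188914321717060880)
n=5: (184342013978870716056521769601,10769375446188914321717060880)∘(12320649,719780) = (12320649·184342013978870716056521769601+293·719780·10769375446188914321717060880, 12320649·10769375446188914321717060880+719780·184342013978870716056521769601) = (4542426500373511536803322165613266249,265371389643423565052112223737518900)

12320649 719780
303596783562401 17736313474440
7481018815602612315849 437045785745090703340
184342013978870716056521769601 10769375446188914321717060880
4542426500373511536803322165613266249 265371389643423565052112223737518900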